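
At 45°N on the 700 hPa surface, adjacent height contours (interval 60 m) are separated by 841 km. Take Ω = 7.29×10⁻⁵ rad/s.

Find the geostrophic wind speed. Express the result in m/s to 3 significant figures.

6.79 m/s

Coriolis parameter at 45°N:
f = 2Ω sin φ = 2 × 7.29×10⁻⁵ × sin 45° = 1.03×10⁻⁴ s⁻¹
Height gradient: |∂Z/∂n| = 60 m / 841000 m = 7.13×10⁻⁵
On a pressure surface, geostrophic balance gives V_g = (g/f)|∂Z/∂n|:
V_g = 9.81 × 7.13×10⁻⁵ / 1.03×10⁻⁴ = 6.79 m/s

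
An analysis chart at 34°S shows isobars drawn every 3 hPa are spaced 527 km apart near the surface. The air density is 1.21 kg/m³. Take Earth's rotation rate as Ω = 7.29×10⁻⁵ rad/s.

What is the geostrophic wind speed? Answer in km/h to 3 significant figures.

Coriolis parameter at 34°S:
f = 2Ω sin φ = 2 × 7.29×10⁻⁵ × sin 34° = 8.15×10⁻⁵ s⁻¹
Pressure gradient: |∂P/∂n| = 300 Pa / 527000 m = 5.69×10⁻⁴ Pa/m
Geostrophic balance (pressure-gradient force = Coriolis force):
V_g = (1/(fρ)) |∂P/∂n| = 5.69×10⁻⁴ / (8.15×10⁻⁵ × 1.21) = 5.77 m/s
Converting: 5.77 m/s × 3.6 = 20.8 km/h

20.8 km/h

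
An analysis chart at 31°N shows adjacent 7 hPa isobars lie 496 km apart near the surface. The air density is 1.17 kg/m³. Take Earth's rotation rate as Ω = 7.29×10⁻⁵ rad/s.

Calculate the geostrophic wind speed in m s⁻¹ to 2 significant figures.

Coriolis parameter at 31°N:
f = 2Ω sin φ = 2 × 7.29×10⁻⁵ × sin 31° = 7.51×10⁻⁵ s⁻¹
Pressure gradient: |∂P/∂n| = 700 Pa / 496000 m = 1.41×10⁻³ Pa/m
Geostrophic balance (pressure-gradient force = Coriolis force):
V_g = (1/(fρ)) |∂P/∂n| = 1.41×10⁻³ / (7.51×10⁻⁵ × 1.17) = 16.1 m/s

16 m s⁻¹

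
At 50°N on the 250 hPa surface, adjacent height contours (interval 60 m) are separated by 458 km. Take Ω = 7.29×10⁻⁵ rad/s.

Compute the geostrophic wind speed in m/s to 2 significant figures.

12 m/s

Coriolis parameter at 50°N:
f = 2Ω sin φ = 2 × 7.29×10⁻⁵ × sin 50° = 1.12×10⁻⁴ s⁻¹
Height gradient: |∂Z/∂n| = 60 m / 458000 m = 1.31×10⁻⁴
On a pressure surface, geostrophic balance gives V_g = (g/f)|∂Z/∂n|:
V_g = 9.81 × 1.31×10⁻⁴ / 1.12×10⁻⁴ = 11.5 m/s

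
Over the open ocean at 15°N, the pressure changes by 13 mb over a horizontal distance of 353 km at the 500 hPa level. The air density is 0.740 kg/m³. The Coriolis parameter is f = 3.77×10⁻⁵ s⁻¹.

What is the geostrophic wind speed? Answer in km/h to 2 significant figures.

480 km/h

Pressure gradient: |∂P/∂n| = 1300 Pa / 353000 m = 3.68×10⁻³ Pa/m
Geostrophic balance (pressure-gradient force = Coriolis force):
V_g = (1/(fρ)) |∂P/∂n| = 3.68×10⁻³ / (3.77×10⁻⁵ × 0.740) = 132 m/s
Converting: 132 m/s × 3.6 = 480 km/h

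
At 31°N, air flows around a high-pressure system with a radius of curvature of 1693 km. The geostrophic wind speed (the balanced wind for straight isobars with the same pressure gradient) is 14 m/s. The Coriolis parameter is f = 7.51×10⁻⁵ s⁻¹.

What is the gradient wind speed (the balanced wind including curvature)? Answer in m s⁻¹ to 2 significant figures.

16 m s⁻¹

Around a high, pressure-gradient force acts outward with centrifugal, so Coriolis balances both:
fV = (1/ρ)|∂P/∂n| + V²/R  →  V² − fR·V + fR·V_g = 0
With fR = 7.51×10⁻⁵ × 1693×10³ m = 127 m/s:
V = [fR − √((fR)² − 4 fR V_g)]/2 = [127 − √(127² − 4×127×14)]/2 = 16 m/s
Supergeostrophic (V > V_g = 14 m/s), as expected around a high.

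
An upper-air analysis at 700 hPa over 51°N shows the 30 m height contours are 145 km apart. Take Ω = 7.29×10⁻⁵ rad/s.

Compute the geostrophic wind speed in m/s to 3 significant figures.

17.9 m/s

Coriolis parameter at 51°N:
f = 2Ω sin φ = 2 × 7.29×10⁻⁵ × sin 51° = 1.13×10⁻⁴ s⁻¹
Height gradient: |∂Z/∂n| = 30 m / 145000 m = 2.07×10⁻⁴
On a pressure surface, geostrophic balance gives V_g = (g/f)|∂Z/∂n|:
V_g = 9.81 × 2.07×10⁻⁴ / 1.13×10⁻⁴ = 17.9 m/s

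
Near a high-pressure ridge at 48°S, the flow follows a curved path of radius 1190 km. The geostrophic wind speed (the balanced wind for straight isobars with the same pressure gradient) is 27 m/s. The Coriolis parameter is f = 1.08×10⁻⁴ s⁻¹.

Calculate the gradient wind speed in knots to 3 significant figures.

Around a high, pressure-gradient force acts outward with centrifugal, so Coriolis balances both:
fV = (1/ρ)|∂P/∂n| + V²/R  →  V² − fR·V + fR·V_g = 0
With fR = 1.08×10⁻⁴ × 1190×10³ m = 129 m/s:
V = [fR − √((fR)² − 4 fR V_g)]/2 = [129 − √(129² − 4×129×27)]/2 = 38.6 m/s
Supergeostrophic (V > V_g = 27 m/s), as expected around a high.
Converting: 38.6 m/s × 1.944 = 75.0 knots

75.0 knots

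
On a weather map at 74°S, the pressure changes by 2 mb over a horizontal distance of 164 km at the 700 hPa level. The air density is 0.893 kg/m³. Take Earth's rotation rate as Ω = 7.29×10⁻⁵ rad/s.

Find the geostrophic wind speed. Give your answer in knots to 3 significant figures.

18.9 knots

Coriolis parameter at 74°S:
f = 2Ω sin φ = 2 × 7.29×10⁻⁵ × sin 74° = 1.40×10⁻⁴ s⁻¹
Pressure gradient: |∂P/∂n| = 200 Pa / 164000 m = 1.22×10⁻³ Pa/m
Geostrophic balance (pressure-gradient force = Coriolis force):
V_g = (1/(fρ)) |∂P/∂n| = 1.22×10⁻³ / (1.40×10⁻⁴ × 0.893) = 9.74 m/s
Converting: 9.74 m/s × 1.944 = 18.9 knots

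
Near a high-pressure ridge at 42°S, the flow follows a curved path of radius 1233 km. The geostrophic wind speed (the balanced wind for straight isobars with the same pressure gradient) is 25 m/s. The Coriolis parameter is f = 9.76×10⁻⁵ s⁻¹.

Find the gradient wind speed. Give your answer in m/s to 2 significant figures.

35 m/s

Around a high, pressure-gradient force acts outward with centrifugal, so Coriolis balances both:
fV = (1/ρ)|∂P/∂n| + V²/R  →  V² − fR·V + fR·V_g = 0
With fR = 9.76×10⁻⁵ × 1233×10³ m = 120 m/s:
V = [fR − √((fR)² − 4 fR V_g)]/2 = [120 − √(120² − 4×120×25)]/2 = 35.4 m/s
Supergeostrophic (V > V_g = 25 m/s), as expected around a high.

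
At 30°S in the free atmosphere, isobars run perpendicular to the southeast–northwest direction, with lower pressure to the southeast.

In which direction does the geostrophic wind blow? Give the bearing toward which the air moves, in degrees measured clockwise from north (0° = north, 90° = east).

The pressure-gradient force points toward the southeast (bearing 135°).
Geostrophic balance: in the Southern Hemisphere the Coriolis force deflects motion to the left, so the geostrophic wind blows 90° to the left of the pressure-gradient force (low pressure on the right).
Rotating 135° by 90° counterclockwise gives 045° — the wind blows toward the northeast.

045°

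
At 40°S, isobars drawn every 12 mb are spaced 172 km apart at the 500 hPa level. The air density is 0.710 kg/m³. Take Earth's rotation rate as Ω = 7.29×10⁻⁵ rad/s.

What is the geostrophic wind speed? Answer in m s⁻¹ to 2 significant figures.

Coriolis parameter at 40°S:
f = 2Ω sin φ = 2 × 7.29×10⁻⁵ × sin 40° = 9.37×10⁻⁵ s⁻¹
Pressure gradient: |∂P/∂n| = 1200 Pa / 172000 m = 6.98×10⁻³ Pa/m
Geostrophic balance (pressure-gradient force = Coriolis force):
V_g = (1/(fρ)) |∂P/∂n| = 6.98×10⁻³ / (9.37×10⁻⁵ × 0.710) = 105 m/s

100 m s⁻¹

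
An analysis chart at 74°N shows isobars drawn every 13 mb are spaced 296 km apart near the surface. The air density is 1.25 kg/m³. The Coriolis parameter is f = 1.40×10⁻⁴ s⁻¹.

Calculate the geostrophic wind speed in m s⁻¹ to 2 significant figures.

Pressure gradient: |∂P/∂n| = 1300 Pa / 296000 m = 4.39×10⁻³ Pa/m
Geostrophic balance (pressure-gradient force = Coriolis force):
V_g = (1/(fρ)) |∂P/∂n| = 4.39×10⁻³ / (1.40×10⁻⁴ × 1.25) = 25.1 m/s

25 m s⁻¹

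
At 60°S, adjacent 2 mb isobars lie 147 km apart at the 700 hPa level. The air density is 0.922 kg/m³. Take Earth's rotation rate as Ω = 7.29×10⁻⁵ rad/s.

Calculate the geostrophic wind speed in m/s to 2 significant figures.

Coriolis parameter at 60°S:
f = 2Ω sin φ = 2 × 7.29×10⁻⁵ × sin 60° = 1.26×10⁻⁴ s⁻¹
Pressure gradient: |∂P/∂n| = 200 Pa / 147000 m = 1.36×10⁻³ Pa/m
Geostrophic balance (pressure-gradient force = Coriolis force):
V_g = (1/(fρ)) |∂P/∂n| = 1.36×10⁻³ / (1.26×10⁻⁴ × 0.922) = 11.7 m/s

12 m/s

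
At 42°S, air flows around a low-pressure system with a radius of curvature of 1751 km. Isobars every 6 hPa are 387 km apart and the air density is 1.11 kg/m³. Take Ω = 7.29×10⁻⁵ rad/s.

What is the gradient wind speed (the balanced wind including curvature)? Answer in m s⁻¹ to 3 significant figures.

Coriolis parameter at 42°S:
f = 2Ω sin φ = 2 × 7.29×10⁻⁵ × sin 42° = 9.76×10⁻⁵ s⁻¹
Pressure gradient: |∂P/∂n| = 600 Pa / 387000 m = 1.55×10⁻³ Pa/m
Geostrophic speed: V_g = |∂P/∂n|/(fρ) = 1.55×10⁻³/(9.76×10⁻⁵ × 1.11) = 14.3 m/s
Around a low, centrifugal force acts outward with Coriolis, so pressure-gradient force balances both:
(1/ρ)|∂P/∂n| = fV + V²/R  →  V² + fR·V − fR·V_g = 0
With fR = 9.76×10⁻⁵ × 1751×10³ m = 171 m/s:
V = [−fR + √((fR)² + 4 fR V_g)]/2 = [−171 + √(171² + 4×171×14.3)]/2 = 13.3 m/s
Subgeostrophic (V < V_g = 14.3 m/s), as expected around a low.

13.3 m s⁻¹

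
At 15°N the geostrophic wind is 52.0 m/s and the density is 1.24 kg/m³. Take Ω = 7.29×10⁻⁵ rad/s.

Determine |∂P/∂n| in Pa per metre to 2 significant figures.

2.4×10⁻³ Pa/m

Coriolis parameter at 15°N:
f = 2Ω sin φ = 2 × 7.29×10⁻⁵ × sin 15° = 3.77×10⁻⁵ s⁻¹
Geostrophic balance rearranged: |∂P/∂n| = f ρ V_g
|∂P/∂n| = 3.77×10⁻⁵ × 1.24 × 52.0 = 2.43×10⁻³ Pa/m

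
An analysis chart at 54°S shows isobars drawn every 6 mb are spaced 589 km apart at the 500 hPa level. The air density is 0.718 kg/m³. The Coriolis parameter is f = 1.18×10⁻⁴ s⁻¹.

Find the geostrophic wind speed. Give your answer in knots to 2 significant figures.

Pressure gradient: |∂P/∂n| = 600 Pa / 589000 m = 1.02×10⁻³ Pa/m
Geostrophic balance (pressure-gradient force = Coriolis force):
V_g = (1/(fρ)) |∂P/∂n| = 1.02×10⁻³ / (1.18×10⁻⁴ × 0.718) = 12.0 m/s
Converting: 12.0 m/s × 1.944 = 23 knots

23 knots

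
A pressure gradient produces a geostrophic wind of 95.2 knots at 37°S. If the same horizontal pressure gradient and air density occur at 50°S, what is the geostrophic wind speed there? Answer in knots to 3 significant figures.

74.8 knots

With the same pressure gradient and density, V_g ∝ 1/f ∝ 1/sin φ.
V₂ = V₁ · sin φ₁ / sin φ₂ = 95.2 × sin 37° / sin 50°
V₂ = 95.2 × 0.6018/0.7660 = 74.8 knots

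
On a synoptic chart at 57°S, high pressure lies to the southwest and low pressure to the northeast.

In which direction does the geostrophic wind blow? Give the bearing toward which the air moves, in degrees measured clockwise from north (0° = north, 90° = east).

315°

The pressure-gradient force points toward the northeast (bearing 045°).
Geostrophic balance: in the Southern Hemisphere the Coriolis force deflects motion to the left, so the geostrophic wind blows 90° to the left of the pressure-gradient force (low pressure on the right).
Rotating 045° by 90° counterclockwise gives 315° — the wind blows toward the northwest.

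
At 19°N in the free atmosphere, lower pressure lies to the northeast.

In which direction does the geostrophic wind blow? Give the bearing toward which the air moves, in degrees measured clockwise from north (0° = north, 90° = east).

The pressure-gradient force points toward the northeast (bearing 045°).
Geostrophic balance: in the Northern Hemisphere the Coriolis force deflects motion to the right, so the geostrophic wind blows 90° to the right of the pressure-gradient force (low pressure on the left).
Rotating 045° by 90° clockwise gives 135° — the wind blows toward the southeast.

135°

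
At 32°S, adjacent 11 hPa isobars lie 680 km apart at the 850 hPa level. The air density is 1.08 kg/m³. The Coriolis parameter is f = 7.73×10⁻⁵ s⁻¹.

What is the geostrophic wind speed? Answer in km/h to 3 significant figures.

Pressure gradient: |∂P/∂n| = 1100 Pa / 680000 m = 1.62×10⁻³ Pa/m
Geostrophic balance (pressure-gradient force = Coriolis force):
V_g = (1/(fρ)) |∂P/∂n| = 1.62×10⁻³ / (7.73×10⁻⁵ × 1.08) = 19.4 m/s
Converting: 19.4 m/s × 3.6 = 69.8 km/h

69.8 km/h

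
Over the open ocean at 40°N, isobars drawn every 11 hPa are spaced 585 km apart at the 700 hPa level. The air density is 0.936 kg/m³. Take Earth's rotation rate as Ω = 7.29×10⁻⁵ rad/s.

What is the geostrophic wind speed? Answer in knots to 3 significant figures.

Coriolis parameter at 40°N:
f = 2Ω sin φ = 2 × 7.29×10⁻⁵ × sin 40° = 9.37×10⁻⁵ s⁻¹
Pressure gradient: |∂P/∂n| = 1100 Pa / 585000 m = 1.88×10⁻³ Pa/m
Geostrophic balance (pressure-gradient force = Coriolis force):
V_g = (1/(fρ)) |∂P/∂n| = 1.88×10⁻³ / (9.37×10⁻⁵ × 0.936) = 21.4 m/s
Converting: 21.4 m/s × 1.944 = 41.7 knots

41.7 knots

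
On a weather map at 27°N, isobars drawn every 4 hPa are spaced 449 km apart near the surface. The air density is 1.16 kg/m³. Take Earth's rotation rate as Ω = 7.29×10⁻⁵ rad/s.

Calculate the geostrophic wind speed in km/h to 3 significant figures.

41.8 km/h

Coriolis parameter at 27°N:
f = 2Ω sin φ = 2 × 7.29×10⁻⁵ × sin 27° = 6.62×10⁻⁵ s⁻¹
Pressure gradient: |∂P/∂n| = 400 Pa / 449000 m = 8.91×10⁻⁴ Pa/m
Geostrophic balance (pressure-gradient force = Coriolis force):
V_g = (1/(fρ)) |∂P/∂n| = 8.91×10⁻⁴ / (6.62×10⁻⁵ × 1.16) = 11.6 m/s
Converting: 11.6 m/s × 3.6 = 41.8 km/h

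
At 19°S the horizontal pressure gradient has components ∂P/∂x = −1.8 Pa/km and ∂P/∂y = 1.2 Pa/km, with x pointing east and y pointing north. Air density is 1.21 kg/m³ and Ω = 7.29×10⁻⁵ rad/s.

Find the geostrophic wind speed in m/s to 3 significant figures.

37.7 m/s

Coriolis parameter at 19°S:
f = 2Ω sin φ = 2 × 7.29×10⁻⁵ × sin 19° = 4.75×10⁻⁵ s⁻¹
In the Southern Hemisphere f is negative: f = −4.75×10⁻⁵ s⁻¹.
Component geostrophic relations (x east, y north):
u_g = −(1/(fρ)) ∂P/∂y,  v_g = (1/(fρ)) ∂P/∂x
u_g = −(1.2×10⁻³)/(−4.75×10⁻⁵ × 1.21) = 20.9 m/s;  v_g = (−1.8×10⁻³)/(−4.75×10⁻⁵ × 1.21) = 31.3 m/s
|V_g| = √(u_g² + v_g²) = 37.7 m/s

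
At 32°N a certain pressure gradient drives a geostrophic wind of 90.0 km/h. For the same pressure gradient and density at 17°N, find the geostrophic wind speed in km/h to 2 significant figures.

160 km/h

With the same pressure gradient and density, V_g ∝ 1/f ∝ 1/sin φ.
V₂ = V₁ · sin φ₁ / sin φ₂ = 90.0 × sin 32° / sin 17°
V₂ = 90.0 × 0.5299/0.2924 = 160 km/h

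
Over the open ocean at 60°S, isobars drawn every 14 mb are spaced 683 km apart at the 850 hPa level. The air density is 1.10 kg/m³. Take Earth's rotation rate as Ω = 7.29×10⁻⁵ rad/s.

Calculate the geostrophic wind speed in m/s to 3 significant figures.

14.8 m/s

Coriolis parameter at 60°S:
f = 2Ω sin φ = 2 × 7.29×10⁻⁵ × sin 60° = 1.26×10⁻⁴ s⁻¹
Pressure gradient: |∂P/∂n| = 1400 Pa / 683000 m = 2.05×10⁻³ Pa/m
Geostrophic balance (pressure-gradient force = Coriolis force):
V_g = (1/(fρ)) |∂P/∂n| = 2.05×10⁻³ / (1.26×10⁻⁴ × 1.10) = 14.8 m/s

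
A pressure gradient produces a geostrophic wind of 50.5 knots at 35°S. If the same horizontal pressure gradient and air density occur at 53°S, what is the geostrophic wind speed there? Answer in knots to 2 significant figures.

36 knots

With the same pressure gradient and density, V_g ∝ 1/f ∝ 1/sin φ.
V₂ = V₁ · sin φ₁ / sin φ₂ = 50.5 × sin 35° / sin 53°
V₂ = 50.5 × 0.5736/0.7986 = 36 knots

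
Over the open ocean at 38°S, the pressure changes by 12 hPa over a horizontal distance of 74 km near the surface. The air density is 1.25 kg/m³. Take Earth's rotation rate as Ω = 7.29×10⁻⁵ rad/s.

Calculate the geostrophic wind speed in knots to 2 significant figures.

280 knots

Coriolis parameter at 38°S:
f = 2Ω sin φ = 2 × 7.29×10⁻⁵ × sin 38° = 8.98×10⁻⁵ s⁻¹
Pressure gradient: |∂P/∂n| = 1200 Pa / 74000 m = 1.62×10⁻² Pa/m
Geostrophic balance (pressure-gradient force = Coriolis force):
V_g = (1/(fρ)) |∂P/∂n| = 1.62×10⁻² / (8.98×10⁻⁵ × 1.25) = 145 m/s
Converting: 145 m/s × 1.944 = 280 knots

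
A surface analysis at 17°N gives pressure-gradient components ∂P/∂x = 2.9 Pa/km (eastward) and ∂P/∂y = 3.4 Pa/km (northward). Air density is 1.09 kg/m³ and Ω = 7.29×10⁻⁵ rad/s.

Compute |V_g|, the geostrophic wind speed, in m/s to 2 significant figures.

96 m/s

Coriolis parameter at 17°N:
f = 2Ω sin φ = 2 × 7.29×10⁻⁵ × sin 17° = 4.26×10⁻⁵ s⁻¹
Component geostrophic relations (x east, y north):
u_g = −(1/(fρ)) ∂P/∂y,  v_g = (1/(fρ)) ∂P/∂x
u_g = −(3.4×10⁻³)/(4.26×10⁻⁵ × 1.09) = −73.2 m/s;  v_g = (2.9×10⁻³)/(4.26×10⁻⁵ × 1.09) = 62.4 m/s
|V_g| = √(u_g² + v_g²) = 96.2 m/s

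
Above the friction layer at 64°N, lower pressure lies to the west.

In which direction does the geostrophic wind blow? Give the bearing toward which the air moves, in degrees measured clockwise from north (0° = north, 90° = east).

000°

The pressure-gradient force points toward the west (bearing 270°).
Geostrophic balance: in the Northern Hemisphere the Coriolis force deflects motion to the right, so the geostrophic wind blows 90° to the right of the pressure-gradient force (low pressure on the left).
Rotating 270° by 90° clockwise gives 000° — the wind blows toward the north.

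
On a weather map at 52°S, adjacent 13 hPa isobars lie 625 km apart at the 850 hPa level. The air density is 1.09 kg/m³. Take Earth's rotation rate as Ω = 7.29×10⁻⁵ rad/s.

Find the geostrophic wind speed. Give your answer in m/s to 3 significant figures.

16.6 m/s

Coriolis parameter at 52°S:
f = 2Ω sin φ = 2 × 7.29×10⁻⁵ × sin 52° = 1.15×10⁻⁴ s⁻¹
Pressure gradient: |∂P/∂n| = 1300 Pa / 625000 m = 2.08×10⁻³ Pa/m
Geostrophic balance (pressure-gradient force = Coriolis force):
V_g = (1/(fρ)) |∂P/∂n| = 2.08×10⁻³ / (1.15×10⁻⁴ × 1.09) = 16.6 m/s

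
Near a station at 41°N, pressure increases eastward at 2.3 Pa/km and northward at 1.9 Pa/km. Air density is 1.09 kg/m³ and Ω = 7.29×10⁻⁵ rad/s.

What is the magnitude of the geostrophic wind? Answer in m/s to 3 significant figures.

28.6 m/s

Coriolis parameter at 41°N:
f = 2Ω sin φ = 2 × 7.29×10⁻⁵ × sin 41° = 9.57×10⁻⁵ s⁻¹
Component geostrophic relations (x east, y north):
u_g = −(1/(fρ)) ∂P/∂y,  v_g = (1/(fρ)) ∂P/∂x
u_g = −(1.9×10⁻³)/(9.57×10⁻⁵ × 1.09) = −18.2 m/s;  v_g = (2.3×10⁻³)/(9.57×10⁻⁵ × 1.09) = 22.1 m/s
|V_g| = √(u_g² + v_g²) = 28.6 m/s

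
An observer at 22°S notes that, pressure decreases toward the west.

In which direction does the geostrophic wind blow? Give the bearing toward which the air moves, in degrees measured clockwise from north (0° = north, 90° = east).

The pressure-gradient force points toward the west (bearing 270°).
Geostrophic balance: in the Southern Hemisphere the Coriolis force deflects motion to the left, so the geostrophic wind blows 90° to the left of the pressure-gradient force (low pressure on the right).
Rotating 270° by 90° counterclockwise gives 180° — the wind blows toward the south.

180°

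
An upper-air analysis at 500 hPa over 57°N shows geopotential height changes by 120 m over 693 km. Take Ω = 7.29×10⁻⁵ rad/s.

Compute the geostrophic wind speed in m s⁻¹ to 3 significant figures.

13.9 m s⁻¹

Coriolis parameter at 57°N:
f = 2Ω sin φ = 2 × 7.29×10⁻⁵ × sin 57° = 1.22×10⁻⁴ s⁻¹
Height gradient: |∂Z/∂n| = 120 m / 693000 m = 1.73×10⁻⁴
On a pressure surface, geostrophic balance gives V_g = (g/f)|∂Z/∂n|:
V_g = 9.81 × 1.73×10⁻⁴ / 1.22×10⁻⁴ = 13.9 m/s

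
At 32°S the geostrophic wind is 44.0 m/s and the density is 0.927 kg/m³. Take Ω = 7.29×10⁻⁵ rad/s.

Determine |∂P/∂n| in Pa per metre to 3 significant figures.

3.15×10⁻³ Pa/m

Coriolis parameter at 32°S:
f = 2Ω sin φ = 2 × 7.29×10⁻⁵ × sin 32° = 7.73×10⁻⁵ s⁻¹
Geostrophic balance rearranged: |∂P/∂n| = f ρ V_g
|∂P/∂n| = 7.73×10⁻⁵ × 0.927 × 44.0 = 3.15×10⁻³ Pa/m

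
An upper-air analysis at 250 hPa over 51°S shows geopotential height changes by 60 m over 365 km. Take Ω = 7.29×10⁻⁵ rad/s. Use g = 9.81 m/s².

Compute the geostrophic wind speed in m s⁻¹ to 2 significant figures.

14 m s⁻¹

Coriolis parameter at 51°S:
f = 2Ω sin φ = 2 × 7.29×10⁻⁵ × sin 51° = 1.13×10⁻⁴ s⁻¹
Height gradient: |∂Z/∂n| = 60 m / 365000 m = 1.64×10⁻⁴
On a pressure surface, geostrophic balance gives V_g = (g/f)|∂Z/∂n|:
V_g = 9.81 × 1.64×10⁻⁴ / 1.13×10⁻⁴ = 14.2 m/s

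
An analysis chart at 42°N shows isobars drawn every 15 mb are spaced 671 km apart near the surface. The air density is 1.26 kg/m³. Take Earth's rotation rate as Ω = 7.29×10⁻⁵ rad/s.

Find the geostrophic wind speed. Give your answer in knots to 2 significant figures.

35 knots

Coriolis parameter at 42°N:
f = 2Ω sin φ = 2 × 7.29×10⁻⁵ × sin 42° = 9.76×10⁻⁵ s⁻¹
Pressure gradient: |∂P/∂n| = 1500 Pa / 671000 m = 2.24×10⁻³ Pa/m
Geostrophic balance (pressure-gradient force = Coriolis force):
V_g = (1/(fρ)) |∂P/∂n| = 2.24×10⁻³ / (9.76×10⁻⁵ × 1.26) = 18.2 m/s
Converting: 18.2 m/s × 1.944 = 35 knots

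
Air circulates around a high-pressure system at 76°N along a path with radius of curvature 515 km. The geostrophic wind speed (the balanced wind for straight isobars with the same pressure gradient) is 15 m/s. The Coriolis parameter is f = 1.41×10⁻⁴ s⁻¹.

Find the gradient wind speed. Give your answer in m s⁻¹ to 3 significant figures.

21.2 m s⁻¹

Around a high, pressure-gradient force acts outward with centrifugal, so Coriolis balances both:
fV = (1/ρ)|∂P/∂n| + V²/R  →  V² − fR·V + fR·V_g = 0
With fR = 1.41×10⁻⁴ × 515×10³ m = 72.6 m/s:
V = [fR − √((fR)² − 4 fR V_g)]/2 = [72.6 − √(72.6² − 4×72.6×15)]/2 = 21.2 m/s
Supergeostrophic (V > V_g = 15 m/s), as expected around a high.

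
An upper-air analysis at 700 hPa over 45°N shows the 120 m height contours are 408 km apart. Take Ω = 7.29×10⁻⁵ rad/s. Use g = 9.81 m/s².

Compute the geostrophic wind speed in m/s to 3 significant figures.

Coriolis parameter at 45°N:
f = 2Ω sin φ = 2 × 7.29×10⁻⁵ × sin 45° = 1.03×10⁻⁴ s⁻¹
Height gradient: |∂Z/∂n| = 120 m / 408000 m = 2.94×10⁻⁴
On a pressure surface, geostrophic balance gives V_g = (g/f)|∂Z/∂n|:
V_g = 9.81 × 2.94×10⁻⁴ / 1.03×10⁻⁴ = 28.0 m/s

28.0 m/s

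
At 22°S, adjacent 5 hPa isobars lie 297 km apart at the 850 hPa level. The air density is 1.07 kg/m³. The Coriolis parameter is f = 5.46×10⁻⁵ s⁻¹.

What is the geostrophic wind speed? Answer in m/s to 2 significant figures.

Pressure gradient: |∂P/∂n| = 500 Pa / 297000 m = 1.68×10⁻³ Pa/m
Geostrophic balance (pressure-gradient force = Coriolis force):
V_g = (1/(fρ)) |∂P/∂n| = 1.68×10⁻³ / (5.46×10⁻⁵ × 1.07) = 28.8 m/s

29 m/s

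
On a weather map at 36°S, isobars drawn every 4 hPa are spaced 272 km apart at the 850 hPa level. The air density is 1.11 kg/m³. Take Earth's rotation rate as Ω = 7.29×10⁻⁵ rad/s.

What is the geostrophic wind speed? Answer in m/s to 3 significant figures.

Coriolis parameter at 36°S:
f = 2Ω sin φ = 2 × 7.29×10⁻⁵ × sin 36° = 8.57×10⁻⁵ s⁻¹
Pressure gradient: |∂P/∂n| = 400 Pa / 272000 m = 1.47×10⁻³ Pa/m
Geostrophic balance (pressure-gradient force = Coriolis force):
V_g = (1/(fρ)) |∂P/∂n| = 1.47×10⁻³ / (8.57×10⁻⁵ × 1.11) = 15.5 m/s

15.5 m/s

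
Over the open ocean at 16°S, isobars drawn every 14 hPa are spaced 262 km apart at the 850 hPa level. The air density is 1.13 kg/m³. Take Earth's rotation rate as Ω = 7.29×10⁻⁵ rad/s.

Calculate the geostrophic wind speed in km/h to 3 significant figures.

424 km/h

Coriolis parameter at 16°S:
f = 2Ω sin φ = 2 × 7.29×10⁻⁵ × sin 16° = 4.02×10⁻⁵ s⁻¹
Pressure gradient: |∂P/∂n| = 1400 Pa / 262000 m = 5.34×10⁻³ Pa/m
Geostrophic balance (pressure-gradient force = Coriolis force):
V_g = (1/(fρ)) |∂P/∂n| = 5.34×10⁻³ / (4.02×10⁻⁵ × 1.13) = 118 m/s
Converting: 118 m/s × 3.6 = 424 km/h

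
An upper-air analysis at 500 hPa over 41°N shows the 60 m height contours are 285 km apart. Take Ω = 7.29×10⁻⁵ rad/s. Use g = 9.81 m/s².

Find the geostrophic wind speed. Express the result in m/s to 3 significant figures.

Coriolis parameter at 41°N:
f = 2Ω sin φ = 2 × 7.29×10⁻⁵ × sin 41° = 9.57×10⁻⁵ s⁻¹
Height gradient: |∂Z/∂n| = 60 m / 285000 m = 2.11×10⁻⁴
On a pressure surface, geostrophic balance gives V_g = (g/f)|∂Z/∂n|:
V_g = 9.81 × 2.11×10⁻⁴ / 9.57×10⁻⁵ = 21.6 m/s

21.6 m/s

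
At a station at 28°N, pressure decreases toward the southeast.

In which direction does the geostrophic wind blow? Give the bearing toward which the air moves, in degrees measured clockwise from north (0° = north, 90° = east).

The pressure-gradient force points toward the southeast (bearing 135°).
Geostrophic balance: in the Northern Hemisphere the Coriolis force deflects motion to the right, so the geostrophic wind blows 90° to the right of the pressure-gradient force (low pressure on the left).
Rotating 135° by 90° clockwise gives 225° — the wind blows toward the southwest.

225°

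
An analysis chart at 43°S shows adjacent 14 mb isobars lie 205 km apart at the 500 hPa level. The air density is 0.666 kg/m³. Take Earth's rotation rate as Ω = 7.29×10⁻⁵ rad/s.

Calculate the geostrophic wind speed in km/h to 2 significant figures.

370 km/h

Coriolis parameter at 43°S:
f = 2Ω sin φ = 2 × 7.29×10⁻⁵ × sin 43° = 9.94×10⁻⁵ s⁻¹
Pressure gradient: |∂P/∂n| = 1400 Pa / 205000 m = 6.83×10⁻³ Pa/m
Geostrophic balance (pressure-gradient force = Coriolis force):
V_g = (1/(fρ)) |∂P/∂n| = 6.83×10⁻³ / (9.94×10⁻⁵ × 0.666) = 103 m/s
Converting: 103 m/s × 3.6 = 370 km/h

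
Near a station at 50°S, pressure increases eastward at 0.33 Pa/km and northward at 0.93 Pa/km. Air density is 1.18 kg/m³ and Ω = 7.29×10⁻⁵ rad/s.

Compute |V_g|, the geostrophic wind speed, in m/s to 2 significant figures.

7.5 m/s

Coriolis parameter at 50°S:
f = 2Ω sin φ = 2 × 7.29×10⁻⁵ × sin 50° = 1.12×10⁻⁴ s⁻¹
In the Southern Hemisphere f is negative: f = −1.12×10⁻⁴ s⁻¹.
Component geostrophic relations (x east, y north):
u_g = −(1/(fρ)) ∂P/∂y,  v_g = (1/(fρ)) ∂P/∂x
u_g = −(0.93×10⁻³)/(−1.12×10⁻⁴ × 1.18) = 7.06 m/s;  v_g = (0.33×10⁻³)/(−1.12×10⁻⁴ × 1.18) = −2.50 m/s
|V_g| = √(u_g² + v_g²) = 7.49 m/s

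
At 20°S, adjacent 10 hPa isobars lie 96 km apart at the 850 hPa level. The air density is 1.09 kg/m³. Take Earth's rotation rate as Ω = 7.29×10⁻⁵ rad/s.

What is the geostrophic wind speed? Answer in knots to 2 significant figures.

370 knots

Coriolis parameter at 20°S:
f = 2Ω sin φ = 2 × 7.29×10⁻⁵ × sin 20° = 4.99×10⁻⁵ s⁻¹
Pressure gradient: |∂P/∂n| = 1000 Pa / 96000 m = 1.04×10⁻² Pa/m
Geostrophic balance (pressure-gradient force = Coriolis force):
V_g = (1/(fρ)) |∂P/∂n| = 1.04×10⁻² / (4.99×10⁻⁵ × 1.09) = 192 m/s
Converting: 192 m/s × 1.944 = 370 knots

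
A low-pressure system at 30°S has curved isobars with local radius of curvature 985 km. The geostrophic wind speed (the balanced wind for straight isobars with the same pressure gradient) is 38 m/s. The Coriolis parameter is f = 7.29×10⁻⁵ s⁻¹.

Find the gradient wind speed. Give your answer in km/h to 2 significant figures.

99 km/h

Around a low, centrifugal force acts outward with Coriolis, so pressure-gradient force balances both:
(1/ρ)|∂P/∂n| = fV + V²/R  →  V² + fR·V − fR·V_g = 0
With fR = 7.29×10⁻⁵ × 985×10³ m = 71.8 m/s:
V = [−fR + √((fR)² + 4 fR V_g)]/2 = [−71.8 + √(71.8² + 4×71.8×38)]/2 = 27.5 m/s
Subgeostrophic (V < V_g = 38 m/s), as expected around a low.
Converting: 27.5 m/s × 3.6 = 99 km/h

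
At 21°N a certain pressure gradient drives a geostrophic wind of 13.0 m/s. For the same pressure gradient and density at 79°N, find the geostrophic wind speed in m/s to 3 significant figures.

4.75 m/s

With the same pressure gradient and density, V_g ∝ 1/f ∝ 1/sin φ.
V₂ = V₁ · sin φ₁ / sin φ₂ = 13.0 × sin 21° / sin 79°
V₂ = 13.0 × 0.3584/0.9816 = 4.75 m/s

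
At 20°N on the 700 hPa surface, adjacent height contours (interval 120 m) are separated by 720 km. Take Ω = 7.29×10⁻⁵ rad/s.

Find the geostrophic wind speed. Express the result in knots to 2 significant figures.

64 knots

Coriolis parameter at 20°N:
f = 2Ω sin φ = 2 × 7.29×10⁻⁵ × sin 20° = 4.99×10⁻⁵ s⁻¹
Height gradient: |∂Z/∂n| = 120 m / 720000 m = 1.67×10⁻⁴
On a pressure surface, geostrophic balance gives V_g = (g/f)|∂Z/∂n|:
V_g = 9.81 × 1.67×10⁻⁴ / 4.99×10⁻⁵ = 32.8 m/s
Converting: 32.8 m/s × 1.944 = 64 knots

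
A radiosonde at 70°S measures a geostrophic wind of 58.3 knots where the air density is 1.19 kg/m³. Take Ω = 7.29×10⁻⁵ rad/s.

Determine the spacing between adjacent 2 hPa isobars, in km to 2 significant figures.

Coriolis parameter at 70°S:
f = 2Ω sin φ = 2 × 7.29×10⁻⁵ × sin 70° = 1.37×10⁻⁴ s⁻¹
Wind speed in SI: 58.3 knots = 30.0 m/s
Geostrophic balance rearranged: |∂P/∂n| = f ρ V_g
|∂P/∂n| = 1.37×10⁻⁴ × 1.19 × 30.0 = 4.89×10⁻³ Pa/m
Isobar spacing: Δn = ΔP/|∂P/∂n| = 200 Pa / 4.89×10⁻³ Pa/m = 40901 m ≈ 41 km

41 km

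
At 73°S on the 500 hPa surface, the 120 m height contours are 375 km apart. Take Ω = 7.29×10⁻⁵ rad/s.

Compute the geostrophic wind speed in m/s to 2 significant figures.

23 m/s

Coriolis parameter at 73°S:
f = 2Ω sin φ = 2 × 7.29×10⁻⁵ × sin 73° = 1.39×10⁻⁴ s⁻¹
Height gradient: |∂Z/∂n| = 120 m / 375000 m = 3.20×10⁻⁴
On a pressure surface, geostrophic balance gives V_g = (g/f)|∂Z/∂n|:
V_g = 9.81 × 3.20×10⁻⁴ / 1.39×10⁻⁴ = 22.5 m/s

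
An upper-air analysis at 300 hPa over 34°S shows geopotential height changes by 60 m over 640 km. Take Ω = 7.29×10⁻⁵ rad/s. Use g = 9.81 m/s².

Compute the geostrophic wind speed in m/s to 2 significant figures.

Coriolis parameter at 34°S:
f = 2Ω sin φ = 2 × 7.29×10⁻⁵ × sin 34° = 8.15×10⁻⁵ s⁻¹
Height gradient: |∂Z/∂n| = 60 m / 640000 m = 9.38×10⁻⁵
On a pressure surface, geostrophic balance gives V_g = (g/f)|∂Z/∂n|:
V_g = 9.81 × 9.38×10⁻⁵ / 8.15×10⁻⁵ = 11.3 m/s

11 m/s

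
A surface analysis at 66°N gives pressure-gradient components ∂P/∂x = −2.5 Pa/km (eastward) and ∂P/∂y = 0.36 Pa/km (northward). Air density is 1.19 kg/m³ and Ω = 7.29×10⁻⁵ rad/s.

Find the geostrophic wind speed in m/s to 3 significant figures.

15.9 m/s

Coriolis parameter at 66°N:
f = 2Ω sin φ = 2 × 7.29×10⁻⁵ × sin 66° = 1.33×10⁻⁴ s⁻¹
Component geostrophic relations (x east, y north):
u_g = −(1/(fρ)) ∂P/∂y,  v_g = (1/(fρ)) ∂P/∂x
u_g = −(0.36×10⁻³)/(1.33×10⁻⁴ × 1.19) = −2.27 m/s;  v_g = (−2.5×10⁻³)/(1.33×10⁻⁴ × 1.19) = −15.8 m/s
|V_g| = √(u_g² + v_g²) = 15.9 m/s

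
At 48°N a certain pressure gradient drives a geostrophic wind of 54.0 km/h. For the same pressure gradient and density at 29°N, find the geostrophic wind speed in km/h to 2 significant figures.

83 km/h

With the same pressure gradient and density, V_g ∝ 1/f ∝ 1/sin φ.
V₂ = V₁ · sin φ₁ / sin φ₂ = 54.0 × sin 48° / sin 29°
V₂ = 54.0 × 0.7431/0.4848 = 83 km/h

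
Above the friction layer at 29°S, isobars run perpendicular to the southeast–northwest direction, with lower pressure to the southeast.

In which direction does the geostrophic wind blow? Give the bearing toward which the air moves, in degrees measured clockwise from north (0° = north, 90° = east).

045°

The pressure-gradient force points toward the southeast (bearing 135°).
Geostrophic balance: in the Southern Hemisphere the Coriolis force deflects motion to the left, so the geostrophic wind blows 90° to the left of the pressure-gradient force (low pressure on the right).
Rotating 135° by 90° counterclockwise gives 045° — the wind blows toward the northeast.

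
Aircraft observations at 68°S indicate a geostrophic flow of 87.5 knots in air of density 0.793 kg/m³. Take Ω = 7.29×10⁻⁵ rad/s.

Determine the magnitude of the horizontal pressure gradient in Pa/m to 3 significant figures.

Coriolis parameter at 68°S:
f = 2Ω sin φ = 2 × 7.29×10⁻⁵ × sin 68° = 1.35×10⁻⁴ s⁻¹
Wind speed in SI: 87.5 knots = 45.0 m/s
Geostrophic balance rearranged: |∂P/∂n| = f ρ V_g
|∂P/∂n| = 1.35×10⁻⁴ × 0.793 × 45.0 = 4.83×10⁻³ Pa/m

4.83×10⁻³ Pa/m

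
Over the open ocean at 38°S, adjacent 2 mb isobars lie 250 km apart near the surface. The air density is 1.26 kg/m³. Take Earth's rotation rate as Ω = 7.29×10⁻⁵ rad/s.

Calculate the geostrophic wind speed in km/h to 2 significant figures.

25 km/h

Coriolis parameter at 38°S:
f = 2Ω sin φ = 2 × 7.29×10⁻⁵ × sin 38° = 8.98×10⁻⁵ s⁻¹
Pressure gradient: |∂P/∂n| = 200 Pa / 250000 m = 8.00×10⁻⁴ Pa/m
Geostrophic balance (pressure-gradient force = Coriolis force):
V_g = (1/(fρ)) |∂P/∂n| = 8.00×10⁻⁴ / (8.98×10⁻⁵ × 1.26) = 7.07 m/s
Converting: 7.07 m/s × 3.6 = 25 km/h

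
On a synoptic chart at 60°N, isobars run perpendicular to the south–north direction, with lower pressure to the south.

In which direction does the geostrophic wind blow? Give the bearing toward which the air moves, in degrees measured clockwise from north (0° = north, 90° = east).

The pressure-gradient force points toward the south (bearing 180°).
Geostrophic balance: in the Northern Hemisphere the Coriolis force deflects motion to the right, so the geostrophic wind blows 90° to the right of the pressure-gradient force (low pressure on the left).
Rotating 180° by 90° clockwise gives 270° — the wind blows toward the west.

270°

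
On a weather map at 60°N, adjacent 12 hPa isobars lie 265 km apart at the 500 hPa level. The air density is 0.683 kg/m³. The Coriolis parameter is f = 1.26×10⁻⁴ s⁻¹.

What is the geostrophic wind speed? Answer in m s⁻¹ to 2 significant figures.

53 m s⁻¹

Pressure gradient: |∂P/∂n| = 1200 Pa / 265000 m = 4.53×10⁻³ Pa/m
Geostrophic balance (pressure-gradient force = Coriolis force):
V_g = (1/(fρ)) |∂P/∂n| = 4.53×10⁻³ / (1.26×10⁻⁴ × 0.683) = 52.6 m/s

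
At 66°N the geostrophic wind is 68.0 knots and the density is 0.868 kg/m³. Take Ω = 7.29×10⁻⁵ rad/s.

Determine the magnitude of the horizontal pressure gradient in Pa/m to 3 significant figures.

Coriolis parameter at 66°N:
f = 2Ω sin φ = 2 × 7.29×10⁻⁵ × sin 66° = 1.33×10⁻⁴ s⁻¹
Wind speed in SI: 68.0 knots = 35.0 m/s
Geostrophic balance rearranged: |∂P/∂n| = f ρ V_g
|∂P/∂n| = 1.33×10⁻⁴ × 0.868 × 35.0 = 4.04×10⁻³ Pa/m

4.04×10⁻³ Pa/m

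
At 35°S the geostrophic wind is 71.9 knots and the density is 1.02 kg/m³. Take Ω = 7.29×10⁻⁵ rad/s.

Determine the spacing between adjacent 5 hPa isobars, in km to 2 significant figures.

Coriolis parameter at 35°S:
f = 2Ω sin φ = 2 × 7.29×10⁻⁵ × sin 35° = 8.36×10⁻⁵ s⁻¹
Wind speed in SI: 71.9 knots = 37.0 m/s
Geostrophic balance rearranged: |∂P/∂n| = f ρ V_g
|∂P/∂n| = 8.36×10⁻⁵ × 1.02 × 37.0 = 3.16×10⁻³ Pa/m
Isobar spacing: Δn = ΔP/|∂P/∂n| = 500 Pa / 3.16×10⁻³ Pa/m = 158473 m ≈ 160 km

160 km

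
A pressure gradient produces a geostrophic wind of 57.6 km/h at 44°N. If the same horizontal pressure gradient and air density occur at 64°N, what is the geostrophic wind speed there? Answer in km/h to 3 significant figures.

With the same pressure gradient and density, V_g ∝ 1/f ∝ 1/sin φ.
V₂ = V₁ · sin φ₁ / sin φ₂ = 57.6 × sin 44° / sin 64°
V₂ = 57.6 × 0.6947/0.8988 = 44.5 km/h

44.5 km/h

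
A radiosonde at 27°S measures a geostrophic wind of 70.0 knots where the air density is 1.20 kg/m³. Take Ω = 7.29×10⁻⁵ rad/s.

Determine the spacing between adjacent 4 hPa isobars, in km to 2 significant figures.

Coriolis parameter at 27°S:
f = 2Ω sin φ = 2 × 7.29×10⁻⁵ × sin 27° = 6.62×10⁻⁵ s⁻¹
Wind speed in SI: 70.0 knots = 36.0 m/s
Geostrophic balance rearranged: |∂P/∂n| = f ρ V_g
|∂P/∂n| = 6.62×10⁻⁵ × 1.20 × 36.0 = 2.86×10⁻³ Pa/m
Isobar spacing: Δn = ΔP/|∂P/∂n| = 400 Pa / 2.86×10⁻³ Pa/m = 139842 m ≈ 140 km

140 km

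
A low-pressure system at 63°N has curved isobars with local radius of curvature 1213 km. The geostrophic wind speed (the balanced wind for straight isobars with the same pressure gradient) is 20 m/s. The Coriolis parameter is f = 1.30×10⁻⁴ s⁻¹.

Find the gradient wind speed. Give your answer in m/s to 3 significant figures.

18.0 m/s

Around a low, centrifugal force acts outward with Coriolis, so pressure-gradient force balances both:
(1/ρ)|∂P/∂n| = fV + V²/R  →  V² + fR·V − fR·V_g = 0
With fR = 1.30×10⁻⁴ × 1213×10³ m = 158 m/s:
V = [−fR + √((fR)² + 4 fR V_g)]/2 = [−158 + √(158² + 4×158×20)]/2 = 18 m/s
Subgeostrophic (V < V_g = 20 m/s), as expected around a low.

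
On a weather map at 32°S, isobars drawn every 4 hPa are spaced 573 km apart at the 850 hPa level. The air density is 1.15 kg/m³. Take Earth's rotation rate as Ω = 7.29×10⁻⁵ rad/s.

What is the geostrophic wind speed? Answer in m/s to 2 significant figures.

7.9 m/s

Coriolis parameter at 32°S:
f = 2Ω sin φ = 2 × 7.29×10⁻⁵ × sin 32° = 7.73×10⁻⁵ s⁻¹
Pressure gradient: |∂P/∂n| = 400 Pa / 573000 m = 6.98×10⁻⁴ Pa/m
Geostrophic balance (pressure-gradient force = Coriolis force):
V_g = (1/(fρ)) |∂P/∂n| = 6.98×10⁻⁴ / (7.73×10⁻⁵ × 1.15) = 7.86 m/s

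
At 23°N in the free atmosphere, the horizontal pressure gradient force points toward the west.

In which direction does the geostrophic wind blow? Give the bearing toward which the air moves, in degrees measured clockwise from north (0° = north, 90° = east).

The pressure-gradient force points toward the west (bearing 270°).
Geostrophic balance: in the Northern Hemisphere the Coriolis force deflects motion to the right, so the geostrophic wind blows 90° to the right of the pressure-gradient force (low pressure on the left).
Rotating 270° by 90° clockwise gives 000° — the wind blows toward the north.

000°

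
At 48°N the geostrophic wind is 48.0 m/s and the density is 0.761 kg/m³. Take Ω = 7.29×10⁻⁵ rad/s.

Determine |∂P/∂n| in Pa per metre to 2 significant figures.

Coriolis parameter at 48°N:
f = 2Ω sin φ = 2 × 7.29×10⁻⁵ × sin 48° = 1.08×10⁻⁴ s⁻¹
Geostrophic balance rearranged: |∂P/∂n| = f ρ V_g
|∂P/∂n| = 1.08×10⁻⁴ × 0.761 × 48.0 = 3.96×10⁻³ Pa/m

4.0×10⁻³ Pa/m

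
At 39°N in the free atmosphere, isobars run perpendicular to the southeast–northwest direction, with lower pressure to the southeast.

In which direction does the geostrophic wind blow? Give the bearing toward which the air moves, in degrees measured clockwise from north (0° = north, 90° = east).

The pressure-gradient force points toward the southeast (bearing 135°).
Geostrophic balance: in the Northern Hemisphere the Coriolis force deflects motion to the right, so the geostrophic wind blows 90° to the right of the pressure-gradient force (low pressure on the left).
Rotating 135° by 90° clockwise gives 225° — the wind blows toward the southwest.

225°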